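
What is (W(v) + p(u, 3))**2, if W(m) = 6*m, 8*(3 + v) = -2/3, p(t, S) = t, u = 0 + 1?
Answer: 1225/4 ≈ 306.25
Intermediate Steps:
u = 1
v = -37/12 (v = -3 + (-2/3)/8 = -3 + (-2*1/3)/8 = -3 + (1/8)*(-2/3) = -3 - 1/12 = -37/12 ≈ -3.0833)
(W(v) + p(u, 3))**2 = (6*(-37/12) + 1)**2 = (-37/2 + 1)**2 = (-35/2)**2 = 1225/4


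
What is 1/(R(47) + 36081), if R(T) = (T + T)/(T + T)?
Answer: 1/36082 ≈ 2.7715e-5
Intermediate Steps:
R(T) = 1 (R(T) = (2*T)/((2*T)) = (2*T)*(1/(2*T)) = 1)
1/(R(47) + 36081) = 1/(1 + 36081) = 1/36082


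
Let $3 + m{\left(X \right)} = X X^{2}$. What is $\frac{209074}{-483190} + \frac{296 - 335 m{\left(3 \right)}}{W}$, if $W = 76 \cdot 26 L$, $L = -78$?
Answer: $- \frac{890072941}{2327284635} \approx -0.38245$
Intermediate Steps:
$m{\left(X \right)} = -3 + X^{3}$ ($m{\left(X \right)} = -3 + X X^{2} = -3 + X^{3}$)
$W = -154128$ ($W = 76 \cdot 26 \left(-78\right) = 1976 \left(-78\right) = -154128$)
$\frac{209074}{-483190} + \frac{296 - 335 m{\left(3 \right)}}{W} = \frac{209074}{-483190} + \frac{296 - 335 \left(-3 + 3^{3}\right)}{-154128} = 209074 \left(- \frac{1}{483190}\right) + \left(296 - 335 \left(-3 + 27\right)\right) \left(- \frac{1}{154128}\right) = - \frac{104537}{241595} + \left(296 - 8040\right) \left(- \frac{1}{154128}\right) = - \frac{104537}{241595} - - \frac{484}{9633} = - \frac{104537}{241595} + \frac{484}{9633} = - \frac{890072941}{2327284635}$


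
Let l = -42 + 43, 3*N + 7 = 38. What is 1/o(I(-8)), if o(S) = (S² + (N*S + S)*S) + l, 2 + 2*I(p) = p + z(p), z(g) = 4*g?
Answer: 1/5440 ≈ 0.00018382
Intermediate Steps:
N = 31/3 (N = -7/3 + (⅓)*38 = -7/3 + 38/3 = 31/3 ≈ 10.333)
I(p) = -1 + 5*p/2 (I(p) = -1 + (p + 4*p)/2 = -1 + (5*p)/2 = -1 + 5*p/2)
l = 1
o(S) = 1 + 37*S²/3 (o(S) = (S² + (31*S/3 + S)*S) + 1 = (S² + (34*S/3)*S) + 1 = (S² + 34*S²/3) + 1 = 37*S²/3 + 1 = 1 + 37*S²/3)
1/o(I(-8)) = 1/(1 + 37*(-1 + (5/2)*(-8))²/3) = 1/(1 + 37*(-1 - 20)²/3) = 1/(1 + (37/3)*(-21)²) = 1/(1 + (37/3)*441) = 1/(1 + 5439) = 1/5440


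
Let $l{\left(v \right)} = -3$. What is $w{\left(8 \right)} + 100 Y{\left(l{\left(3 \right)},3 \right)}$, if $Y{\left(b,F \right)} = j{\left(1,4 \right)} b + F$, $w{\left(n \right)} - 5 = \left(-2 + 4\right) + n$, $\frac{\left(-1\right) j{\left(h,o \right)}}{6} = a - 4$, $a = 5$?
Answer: $2115$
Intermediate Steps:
$j{\left(h,o \right)} = -6$ ($j{\left(h,o \right)} = - 6 \left(5 - 4\right) = \left(-6\right) 1 = -6$)
$w{\left(n \right)} = 7 + n$ ($w{\left(n \right)} = 5 + \left(\left(-2 + 4\right) + n\right) = 5 + \left(2 + n\right) = 7 + n$)
$Y{\left(b,F \right)} = F - 6 b$ ($Y{\left(b,F \right)} = - 6 b + F = F - 6 b$)
$w{\left(8 \right)} + 100 Y{\left(l{\left(3 \right)},3 \right)} = \left(7 + 8\right) + 100 \left(3 - -18\right) = 15 + 100 \left(3 + 18\right) = 15 + 100 \cdot 21 = 15 + 2100 = 2115$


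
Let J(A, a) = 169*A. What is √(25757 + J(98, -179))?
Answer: √42319 ≈ 205.72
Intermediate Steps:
√(25757 + J(98, -179)) = √(25757 + 169*98) = √(25757 + 16562) = √42319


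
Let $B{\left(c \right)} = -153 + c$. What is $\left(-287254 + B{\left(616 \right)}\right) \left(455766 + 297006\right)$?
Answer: $-215888234652$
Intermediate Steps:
$\left(-287254 + B{\left(616 \right)}\right) \left(455766 + 297006\right) = \left(-287254 + \left(-153 + 616\right)\right) \left(455766 + 297006\right) = \left(-287254 + 463\right) 752772 = \left(-286791\right) 752772 = -215888234652$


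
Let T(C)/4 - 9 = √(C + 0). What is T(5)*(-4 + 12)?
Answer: 288 + 32*√5 ≈ 359.55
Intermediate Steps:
T(C) = 36 + 4*√C (T(C) = 36 + 4*√(C + 0) = 36 + 4*√C)
T(5)*(-4 + 12) = (36 + 4*√5)*(-4 + 12) = (36 + 4*√5)*8 = 288 + 32*√5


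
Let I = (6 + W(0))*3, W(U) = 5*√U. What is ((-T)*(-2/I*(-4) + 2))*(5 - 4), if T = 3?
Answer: -22/3 ≈ -7.3333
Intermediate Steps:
I = 18 (I = (6 + 5*√0)*3 = (6 + 5*0)*3 = (6 + 0)*3 = 6*3 = 18)
((-T)*(-2/I*(-4) + 2))*(5 - 4) = ((-1*3)*(-2/18*(-4) + 2))*(5 - 4) = -3*(-2*1/18*(-4) + 2)*1 = -3*(-⅑*(-4) + 2)*1 = -3*(4/9 + 2)*1 = -3*22/9*1 = -22/3*1 = -22/3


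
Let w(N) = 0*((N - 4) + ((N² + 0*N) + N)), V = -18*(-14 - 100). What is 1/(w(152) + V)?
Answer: 1/2052 ≈ 0.00048733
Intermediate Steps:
V = 2052 (V = -18*(-114) = 2052)
w(N) = 0 (w(N) = 0*((-4 + N) + ((N² + 0) + N)) = 0*((-4 + N) + (N² + N)) = 0*((-4 + N) + (N + N²)) = 0*(-4 + N² + 2*N) = 0)
1/(w(152) + V) = 1/(0 + 2052) = 1/2052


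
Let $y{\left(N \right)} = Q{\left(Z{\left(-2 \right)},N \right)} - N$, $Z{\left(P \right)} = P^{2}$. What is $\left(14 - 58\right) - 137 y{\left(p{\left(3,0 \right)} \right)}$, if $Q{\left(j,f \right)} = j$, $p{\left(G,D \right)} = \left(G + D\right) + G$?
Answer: $230$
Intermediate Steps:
$p{\left(G,D \right)} = D + 2 G$ ($p{\left(G,D \right)} = \left(D + G\right) + G = D + 2 G$)
$y{\left(N \right)} = 4 - N$ ($y{\left(N \right)} = \left(-2\right)^{2} - N = 4 - N$)
$\left(14 - 58\right) - 137 y{\left(p{\left(3,0 \right)} \right)} = \left(14 - 58\right) - 137 \left(4 - \left(0 + 2 \cdot 3\right)\right) = -44 - 137 \left(4 - \left(0 + 6\right)\right) = -44 - 137 \left(4 - 6\right) = -44 - -274 = -44 + 274 = 230$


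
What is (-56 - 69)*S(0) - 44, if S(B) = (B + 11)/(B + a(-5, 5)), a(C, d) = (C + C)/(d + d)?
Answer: 1331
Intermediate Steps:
a(C, d) = C/d (a(C, d) = (2*C)/((2*d)) = (2*C)*(1/(2*d)) = C/d)
S(B) = (11 + B)/(-1 + B) (S(B) = (B + 11)/(B - 5/5) = (11 + B)/(B - 5*⅕) = (11 + B)/(B - 1) = (11 + B)/(-1 + B))
(-56 - 69)*S(0) - 44 = (-56 - 69)*((11 + 0)/(-1 + 0)) - 44 = -125*11/(-1) - 44 = -(-125)*11 - 44 = -125*(-11) - 44 = 1375 - 44 = 1331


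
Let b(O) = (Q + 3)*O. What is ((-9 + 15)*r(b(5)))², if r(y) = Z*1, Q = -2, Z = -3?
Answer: 324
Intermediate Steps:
b(O) = O (b(O) = (-2 + 3)*O = 1*O = O)
r(y) = -3 (r(y) = -3*1 = -3)
((-9 + 15)*r(b(5)))² = ((-9 + 15)*(-3))² = (6*(-3))² = (-18)² = 324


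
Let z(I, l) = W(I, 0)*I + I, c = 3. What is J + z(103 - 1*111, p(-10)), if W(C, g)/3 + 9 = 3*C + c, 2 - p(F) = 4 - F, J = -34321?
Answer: -33609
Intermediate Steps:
p(F) = -2 + F (p(F) = 2 - (4 - F) = 2 + (-4 + F) = -2 + F)
W(C, g) = -18 + 9*C (W(C, g) = -27 + 3*(3*C + 3) = -27 + 3*(3 + 3*C) = -27 + (9 + 9*C) = -18 + 9*C)
z(I, l) = I + I*(-18 + 9*I) (z(I, l) = (-18 + 9*I)*I + I = I*(-18 + 9*I) + I = I + I*(-18 + 9*I))
J + z(103 - 1*111, p(-10)) = -34321 + (103 - 1*111)*(-17 + 9*(103 - 1*111)) = -34321 + (103 - 111)*(-17 + 9*(103 - 111)) = -34321 - 8*(-17 + 9*(-8)) = -34321 - 8*(-17 - 72) = -34321 - 8*(-89) = -34321 + 712 = -33609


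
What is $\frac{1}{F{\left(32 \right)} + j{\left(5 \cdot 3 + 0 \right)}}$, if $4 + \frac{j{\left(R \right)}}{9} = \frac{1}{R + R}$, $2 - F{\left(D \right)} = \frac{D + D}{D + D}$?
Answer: $- \frac{10}{347} \approx -0.028818$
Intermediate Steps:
$F{\left(D \right)} = 1$ ($F{\left(D \right)} = 2 - \frac{D + D}{D + D} = 2 - \frac{2 D}{2 D} = 2 - 2 D \frac{1}{2 D} = 2 - 1 = 1$)
$j{\left(R \right)} = -36 + \frac{9}{2 R}$ ($j{\left(R \right)} = -36 + \frac{9}{R + R} = -36 + \frac{9}{2 R}$)
$\frac{1}{F{\left(32 \right)} + j{\left(5 \cdot 3 + 0 \right)}} = \frac{1}{1 - \left(36 - \frac{9}{2 \left(5 \cdot 3 + 0\right)}\right)} = \frac{1}{1 - \left(36 - \frac{9}{2 \left(15 + 0\right)}\right)} = \frac{1}{1 - \left(36 - \frac{9}{2 \cdot 15}\right)} = \frac{1}{1 + \left(-36 + \frac{9}{2} \cdot \frac{1}{15}\right)} = \frac{1}{1 + \left(-36 + \frac{3}{10}\right)} = \frac{1}{1 - \frac{357}{10}} = \frac{1}{- \frac{347}{10}} = - \frac{10}{347}$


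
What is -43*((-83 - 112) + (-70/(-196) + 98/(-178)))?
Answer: 10458073/1246 ≈ 8393.3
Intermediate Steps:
-43*((-83 - 112) + (-70/(-196) + 98/(-178))) = -43*(-195 + (-70*(-1/196) + 98*(-1/178))) = -43*(-195 + (5/14 - 49/89)) = -43*(-195 - 241/1246) = -43*(-243211/1246) = 10458073/1246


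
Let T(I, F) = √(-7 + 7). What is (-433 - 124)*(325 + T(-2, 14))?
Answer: -181025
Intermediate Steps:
T(I, F) = 0 (T(I, F) = √0 = 0)
(-433 - 124)*(325 + T(-2, 14)) = (-433 - 124)*(325 + 0) = -557*325 = -181025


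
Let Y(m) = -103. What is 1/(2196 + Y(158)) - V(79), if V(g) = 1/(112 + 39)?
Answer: -1942/316043 ≈ -0.0061447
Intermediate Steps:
V(g) = 1/151
1/(2196 + Y(158)) - V(79) = 1/(2196 - 103) - 1*1/151 = 1/2093 - 1/151 = -1942/316043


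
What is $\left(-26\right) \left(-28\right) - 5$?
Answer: $723$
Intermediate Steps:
$\left(-26\right) \left(-28\right) - 5 = 728 - 5 = 723$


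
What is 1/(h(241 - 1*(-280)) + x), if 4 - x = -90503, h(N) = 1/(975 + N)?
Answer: 1496/135398473 ≈ 1.1049e-5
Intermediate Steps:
x = 90507 (x = 4 - 1*(-90503) = 4 + 90503 = 90507)
1/(h(241 - 1*(-280)) + x) = 1/(1/(975 + (241 - 1*(-280))) + 90507) = 1/(1/(975 + (241 + 280)) + 90507) = 1/(1/(975 + 521) + 90507) = 1/(1/1496 + 90507) = 1/(135398473/1496) = 1496/135398473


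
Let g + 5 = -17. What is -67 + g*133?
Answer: -2993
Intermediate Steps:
g = -22 (g = -5 - 17 = -22)
-67 + g*133 = -67 - 22*133 = -67 - 2926 = -2993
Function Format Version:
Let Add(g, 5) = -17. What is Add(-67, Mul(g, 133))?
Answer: -2993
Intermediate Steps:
g = -22 (g = Add(-5, -17) = -22)
Add(-67, Mul(g, 133)) = Add(-67, Mul(-22, 133)) = Add(-67, -2926) = -2993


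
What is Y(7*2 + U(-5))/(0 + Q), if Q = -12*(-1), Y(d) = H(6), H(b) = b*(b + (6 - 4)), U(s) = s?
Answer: 4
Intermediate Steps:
H(b) = b*(2 + b) (H(b) = b*(b + 2) = b*(2 + b))
Y(d) = 48 (Y(d) = 6*(2 + 6) = 6*8 = 48)
Q = 12
Y(7*2 + U(-5))/(0 + Q) = 48/(0 + 12) = 48/12 = (1/12)*48 = 4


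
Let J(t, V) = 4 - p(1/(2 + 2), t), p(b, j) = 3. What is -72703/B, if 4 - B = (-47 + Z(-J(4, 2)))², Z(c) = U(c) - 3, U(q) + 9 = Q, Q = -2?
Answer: 72703/3717 ≈ 19.560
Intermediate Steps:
U(q) = -11 (U(q) = -9 - 2 = -11)
J(t, V) = 1 (J(t, V) = 4 - 1*3 = 4 - 3 = 1)
Z(c) = -14 (Z(c) = -11 - 3 = -14)
B = -3717 (B = 4 - (-47 - 14)² = 4 - 1*(-61)² = 4 - 1*3721 = 4 - 3721 = -3717)
-72703/B = -72703/(-3717) = -72703*(-1/3717) = 72703/3717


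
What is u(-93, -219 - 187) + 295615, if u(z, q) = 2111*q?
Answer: -561451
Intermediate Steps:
u(-93, -219 - 187) + 295615 = 2111*(-219 - 187) + 295615 = 2111*(-406) + 295615 = -857066 + 295615 = -561451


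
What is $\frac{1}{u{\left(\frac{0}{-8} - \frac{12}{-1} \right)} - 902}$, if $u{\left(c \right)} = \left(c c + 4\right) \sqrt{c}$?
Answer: $- \frac{451}{275378} - \frac{74 \sqrt{3}}{137689} \approx -0.0025686$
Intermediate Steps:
$u{\left(c \right)} = \sqrt{c} \left(4 + c^{2}\right)$ ($u{\left(c \right)} = \left(c^{2} + 4\right) \sqrt{c} = \left(4 + c^{2}\right) \sqrt{c} = \sqrt{c} \left(4 + c^{2}\right)$)
$\frac{1}{u{\left(\frac{0}{-8} - \frac{12}{-1} \right)} - 902} = \frac{1}{\sqrt{\frac{0}{-8} - \frac{12}{-1}} \left(4 + \left(\frac{0}{-8} - \frac{12}{-1}\right)^{2}\right) - 902} = \frac{1}{\sqrt{0 \left(- \frac{1}{8}\right) - -12} \left(4 + \left(0 \left(- \frac{1}{8}\right) - -12\right)^{2}\right) - 902} = \frac{1}{\sqrt{0 + 12} \left(4 + \left(0 + 12\right)^{2}\right) - 902} = \frac{1}{\sqrt{12} \left(4 + 12^{2}\right) - 902} = \frac{1}{2 \sqrt{3} \left(4 + 144\right) - 902} = \frac{1}{2 \sqrt{3} \cdot 148 - 902} = \frac{1}{296 \sqrt{3} - 902} = \frac{1}{-902 + 296 \sqrt{3}}$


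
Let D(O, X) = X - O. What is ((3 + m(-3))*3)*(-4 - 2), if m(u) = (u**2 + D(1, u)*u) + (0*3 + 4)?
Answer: -504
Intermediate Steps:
m(u) = 4 + u**2 + u*(-1 + u) (m(u) = (u**2 + (u - 1*1)*u) + (0*3 + 4) = (u**2 + (u - 1)*u) + (0 + 4) = (u**2 + (-1 + u)*u) + 4 = (u**2 + u*(-1 + u)) + 4 = 4 + u**2 + u*(-1 + u))
((3 + m(-3))*3)*(-4 - 2) = ((3 + (4 - 1*(-3) + 2*(-3)**2))*3)*(-4 - 2) = ((3 + (4 + 3 + 2*9))*3)*(-6) = ((3 + (4 + 3 + 18))*3)*(-6) = ((3 + 25)*3)*(-6) = (28*3)*(-6) = 84*(-6) = -504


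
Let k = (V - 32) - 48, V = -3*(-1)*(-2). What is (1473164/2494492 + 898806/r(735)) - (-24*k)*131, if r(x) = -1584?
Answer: -579329739811/2138136 ≈ -2.7095e+5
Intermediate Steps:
V = -6 (V = 3*(-2) = -6)
k = -86 (k = (-6 - 32) - 48 = -38 - 48 = -86)
(1473164/2494492 + 898806/r(735)) - (-24*k)*131 = (1473164/2494492 + 898806/(-1584)) - (-24*(-86))*131 = (1473164*(1/2494492) + 898806*(-1/1584)) - 2064*131 = (4783/8099 - 149801/264) - 1*270384 = -1211975587/2138136 - 270384 = -579329739811/2138136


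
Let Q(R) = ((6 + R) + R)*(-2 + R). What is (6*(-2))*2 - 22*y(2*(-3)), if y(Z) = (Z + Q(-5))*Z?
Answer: 2880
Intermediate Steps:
Q(R) = (-2 + R)*(6 + 2*R) (Q(R) = (6 + 2*R)*(-2 + R) = (-2 + R)*(6 + 2*R))
y(Z) = Z*(28 + Z) (y(Z) = (Z + (-12 + 2*(-5) + 2*(-5)²))*Z = (Z + (-12 - 10 + 2*25))*Z = (Z + (-12 - 10 + 50))*Z = (Z + 28)*Z = (28 + Z)*Z = Z*(28 + Z))
(6*(-2))*2 - 22*y(2*(-3)) = (6*(-2))*2 - 22*2*(-3)*(28 + 2*(-3)) = -12*2 - (-132)*(28 - 6) = -24 - (-132)*22 = -24 - 22*(-132) = -24 + 2904 = 2880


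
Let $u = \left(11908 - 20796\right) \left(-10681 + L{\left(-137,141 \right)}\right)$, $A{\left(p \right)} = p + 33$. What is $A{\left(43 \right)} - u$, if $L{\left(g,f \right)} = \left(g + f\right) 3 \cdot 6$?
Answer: $-94292716$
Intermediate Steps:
$L{\left(g,f \right)} = 18 f + 18 g$ ($L{\left(g,f \right)} = \left(f + g\right) 3 \cdot 6 = \left(3 f + 3 g\right) 6 = 18 f + 18 g$)
$A{\left(p \right)} = 33 + p$
$u = 94292792$ ($u = \left(11908 - 20796\right) \left(-10681 + \left(18 \cdot 141 + 18 \left(-137\right)\right)\right) = - 8888 \left(-10681 + \left(2538 - 2466\right)\right) = - 8888 \left(-10681 + 72\right) = \left(-8888\right) \left(-10609\right) = 94292792$)
$A{\left(43 \right)} - u = \left(33 + 43\right) - 94292792 = 76 - 94292792 = -94292716$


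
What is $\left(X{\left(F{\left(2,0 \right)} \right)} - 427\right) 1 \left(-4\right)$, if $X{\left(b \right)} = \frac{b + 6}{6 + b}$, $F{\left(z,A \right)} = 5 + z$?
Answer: $1704$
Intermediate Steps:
$X{\left(b \right)} = 1$ ($X{\left(b \right)} = \frac{6 + b}{6 + b} = 1$)
$\left(X{\left(F{\left(2,0 \right)} \right)} - 427\right) 1 \left(-4\right) = \left(1 - 427\right) 1 \left(-4\right) = \left(-426\right) \left(-4\right) = 1704$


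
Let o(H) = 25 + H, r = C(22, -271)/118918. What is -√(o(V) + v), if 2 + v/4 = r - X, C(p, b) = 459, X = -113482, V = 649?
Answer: -2*√401789815782469/59459 ≈ -674.24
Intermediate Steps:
r = 459/118918 ≈ 0.0038598
v = 26989630198/59459 (v = -8 + 4*(459/118918 - 1*(-113482)) = -8 + 4*(459/118918 + 113482) = -8 + 4*(13495052935/118918) = -8 + 26990105870/59459 = 26989630198/59459 ≈ 4.5392e+5)
-√(o(V) + v) = -√((25 + 649) + 26989630198/59459) = -√(674 + 26989630198/59459) = -√(27029705564/59459) = -2*√401789815782469/59459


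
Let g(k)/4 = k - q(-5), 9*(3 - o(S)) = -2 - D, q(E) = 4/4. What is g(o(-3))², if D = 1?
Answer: 784/9 ≈ 87.111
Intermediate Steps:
q(E) = 1 (q(E) = 4*(¼) = 1)
o(S) = 10/3 (o(S) = 3 - (-2 - 1*1)/9 = 3 - (-2 - 1)/9 = 3 - ⅑*(-3) = 3 + ⅓ = 10/3)
g(k) = -4 + 4*k (g(k) = 4*(k - 1*1) = 4*(k - 1) = 4*(-1 + k) = -4 + 4*k)
g(o(-3))² = (-4 + 4*(10/3))² = (-4 + 40/3)² = (28/3)² = 784/9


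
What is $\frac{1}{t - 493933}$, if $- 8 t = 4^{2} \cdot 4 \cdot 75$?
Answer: $- \frac{1}{494533} \approx -2.0221 \cdot 10^{-6}$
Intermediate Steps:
$t = -600$ ($t = - \frac{4^{2} \cdot 4 \cdot 75}{8} = - \frac{16 \cdot 4 \cdot 75}{8} = - \frac{64 \cdot 75}{8} = \left(- \frac{1}{8}\right) 4800 = -600$)
$\frac{1}{t - 493933} = \frac{1}{-600 - 493933} = \frac{1}{-494533} = - \frac{1}{494533}$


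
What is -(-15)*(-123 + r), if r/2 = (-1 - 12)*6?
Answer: -4185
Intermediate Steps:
r = -156 (r = 2*((-1 - 12)*6) = 2*(-13*6) = 2*(-78) = -156)
-(-15)*(-123 + r) = -(-15)*(-123 - 156) = -(-15)*(-279) = -1*4185 = -4185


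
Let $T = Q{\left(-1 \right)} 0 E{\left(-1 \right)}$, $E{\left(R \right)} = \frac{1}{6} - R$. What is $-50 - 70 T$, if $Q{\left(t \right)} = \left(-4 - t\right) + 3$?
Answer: $-50$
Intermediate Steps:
$E{\left(R \right)} = \frac{1}{6} - R$
$Q{\left(t \right)} = -1 - t$
$T = 0$ ($T = \left(-1 - -1\right) 0 \left(\frac{1}{6} - -1\right) = \left(-1 + 1\right) 0 \left(\frac{1}{6} + 1\right) = 0 \cdot 0 \cdot \frac{7}{6} = 0 \cdot \frac{7}{6} = 0$)
$-50 - 70 T = -50 - 0 = -50 + 0 = -50$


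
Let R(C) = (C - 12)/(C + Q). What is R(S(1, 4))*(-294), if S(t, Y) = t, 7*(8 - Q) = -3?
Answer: 343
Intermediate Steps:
Q = 59/7 (Q = 8 - 1/7*(-3) = 8 + 3/7 = 59/7 ≈ 8.4286)
R(C) = (-12 + C)/(59/7 + C) (R(C) = (C - 12)/(C + 59/7) = (-12 + C)/(59/7 + C))
R(S(1, 4))*(-294) = (7*(-12 + 1)/(59 + 7*1))*(-294) = (7*(-11)/(59 + 7))*(-294) = (7*(-11)/66)*(-294) = (7*(1/66)*(-11))*(-294) = -7/6*(-294) = 343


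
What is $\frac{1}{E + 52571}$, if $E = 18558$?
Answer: $\frac{1}{71129} \approx 1.4059 \cdot 10^{-5}$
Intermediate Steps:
$\frac{1}{E + 52571} = \frac{1}{18558 + 52571} = \frac{1}{71129}$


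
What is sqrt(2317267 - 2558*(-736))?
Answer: sqrt(4199955) ≈ 2049.4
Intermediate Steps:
sqrt(2317267 - 2558*(-736)) = sqrt(2317267 + 1882688) = sqrt(4199955)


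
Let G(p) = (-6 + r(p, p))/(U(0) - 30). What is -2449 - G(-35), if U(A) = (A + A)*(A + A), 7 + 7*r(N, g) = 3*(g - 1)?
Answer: -514447/210 ≈ -2449.7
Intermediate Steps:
r(N, g) = -10/7 + 3*g/7 (r(N, g) = -1 + (3*(g - 1))/7 = -1 + (3*(-1 + g))/7 = -1 + (-3 + 3*g)/7 = -1 + (-3/7 + 3*g/7) = -10/7 + 3*g/7)
U(A) = 4*A² (U(A) = (2*A)*(2*A) = 4*A²)
G(p) = 26/105 - p/70 (G(p) = (-6 + (-10/7 + 3*p/7))/(4*0² - 30) = (-52/7 + 3*p/7)/(4*0 - 30) = (-52/7 + 3*p/7)/(0 - 30) = (-52/7 + 3*p/7)/(-30) = (-52/7 + 3*p/7)*(-1/30) = 26/105 - p/70)
-2449 - G(-35) = -2449 - (26/105 - 1/70*(-35)) = -2449 - (26/105 + ½) = -2449 - 1*157/210 = -2449 - 157/210 = -514447/210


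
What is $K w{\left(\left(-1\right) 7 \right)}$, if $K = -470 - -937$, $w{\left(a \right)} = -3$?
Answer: $-1401$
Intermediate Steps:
$K = 467$ ($K = -470 + 937 = 467$)
$K w{\left(\left(-1\right) 7 \right)} = 467 \left(-3\right) = -1401$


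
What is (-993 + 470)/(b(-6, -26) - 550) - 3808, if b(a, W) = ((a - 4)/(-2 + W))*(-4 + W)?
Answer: -14942739/3925 ≈ -3807.1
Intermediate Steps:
b(a, W) = (-4 + W)*(-4 + a)/(-2 + W) (b(a, W) = ((-4 + a)/(-2 + W))*(-4 + W) = (-4 + W)*(-4 + a)/(-2 + W))
(-993 + 470)/(b(-6, -26) - 550) - 3808 = (-993 + 470)/((16 - 4*(-26) - 4*(-6) - 26*(-6))/(-2 - 26) - 550) - 3808 = -523/((16 + 104 + 24 + 156)/(-28) - 550) - 3808 = -523/(-1/28*300 - 550) - 3808 = -523/(-75/7 - 550) - 3808 = -523/(-3925/7) - 3808 = -523*(-7/3925) - 3808 = 3661/3925 - 3808 = -14942739/3925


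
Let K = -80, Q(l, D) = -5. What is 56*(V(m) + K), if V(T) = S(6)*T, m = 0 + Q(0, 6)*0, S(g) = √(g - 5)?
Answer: -4480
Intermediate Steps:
S(g) = √(-5 + g)
m = 0 (m = 0 - 5*0 = 0 + 0 = 0)
V(T) = T (V(T) = √(-5 + 6)*T = √1*T = 1*T = T)
56*(V(m) + K) = 56*(0 - 80) = 56*(-80) = -4480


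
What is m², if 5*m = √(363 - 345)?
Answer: 18/25 ≈ 0.72000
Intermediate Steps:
m = 3*√2/5 (m = √(363 - 345)/5 = √18/5 = (3*√2)/5 = 3*√2/5 ≈ 0.84853)
m² = (3*√2/5)² = 18/25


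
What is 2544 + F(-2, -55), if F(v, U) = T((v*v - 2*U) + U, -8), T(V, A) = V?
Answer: 2603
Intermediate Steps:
F(v, U) = v² - U (F(v, U) = (v*v - 2*U) + U = (v² - 2*U) + U = v² - U)
2544 + F(-2, -55) = 2544 + ((-2)² - 1*(-55)) = 2544 + (4 + 55) = 2544 + 59 = 2603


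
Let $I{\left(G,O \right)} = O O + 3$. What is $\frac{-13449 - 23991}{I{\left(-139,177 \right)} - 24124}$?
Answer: $- \frac{4680}{901} \approx -5.1942$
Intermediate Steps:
$I{\left(G,O \right)} = 3 + O^{2}$ ($I{\left(G,O \right)} = O^{2} + 3 = 3 + O^{2}$)
$\frac{-13449 - 23991}{I{\left(-139,177 \right)} - 24124} = \frac{-13449 - 23991}{\left(3 + 177^{2}\right) - 24124} = - \frac{37440}{\left(3 + 31329\right) - 24124} = - \frac{37440}{31332 - 24124} = - \frac{37440}{7208} = \left(-37440\right) \frac{1}{7208} = - \frac{4680}{901}$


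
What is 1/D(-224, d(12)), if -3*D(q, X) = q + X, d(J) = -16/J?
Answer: 9/676 ≈ 0.013314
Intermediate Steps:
D(q, X) = -X/3 - q/3 (D(q, X) = -(q + X)/3 = -(X + q)/3 = -X/3 - q/3)
1/D(-224, d(12)) = 1/(-(-16)/(3*12) - 1/3*(-224)) = 1/(-(-16)/(3*12) + 224/3) = 1/(-1/3*(-4/3) + 224/3) = 1/(4/9 + 224/3) = 1/(676/9) = 9/676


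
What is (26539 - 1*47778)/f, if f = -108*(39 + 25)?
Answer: 21239/6912 ≈ 3.0728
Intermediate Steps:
f = -6912 (f = -108*64 = -6912)
(26539 - 1*47778)/f = (26539 - 1*47778)/(-6912) = (26539 - 47778)*(-1/6912) = -21239*(-1/6912) = 21239/6912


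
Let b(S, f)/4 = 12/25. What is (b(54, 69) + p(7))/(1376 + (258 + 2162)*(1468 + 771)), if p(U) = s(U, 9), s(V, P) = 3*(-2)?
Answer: -51/67746950 ≈ -7.5280e-7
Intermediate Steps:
s(V, P) = -6
b(S, f) = 48/25 (b(S, f) = 4*(12/25) = 48/25)
p(U) = -6
(b(54, 69) + p(7))/(1376 + (258 + 2162)*(1468 + 771)) = (48/25 - 6)/(1376 + (258 + 2162)*(1468 + 771)) = -102/(25*(1376 + 2420*2239)) = -102/(25*(1376 + 5418380)) = -102/25/5419756 = -102/25*1/5419756 = -51/67746950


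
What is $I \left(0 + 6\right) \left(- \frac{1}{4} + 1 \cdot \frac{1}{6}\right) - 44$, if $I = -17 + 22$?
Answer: $- \frac{93}{2} \approx -46.5$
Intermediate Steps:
$I = 5$
$I \left(0 + 6\right) \left(- \frac{1}{4} + 1 \cdot \frac{1}{6}\right) - 44 = 5 \left(0 + 6\right) \left(- \frac{1}{4} + 1 \cdot \frac{1}{6}\right) - 44 = 5 \cdot 6 \left(\left(-1\right) \frac{1}{4} + 1 \cdot \frac{1}{6}\right) - 44 = 5 \cdot 6 \left(- \frac{1}{4} + \frac{1}{6}\right) - 44 = 5 \cdot 6 \left(- \frac{1}{12}\right) - 44 = 5 \left(- \frac{1}{2}\right) - 44 = - \frac{5}{2} - 44 = - \frac{93}{2}$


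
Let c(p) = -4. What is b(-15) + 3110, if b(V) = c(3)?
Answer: 3106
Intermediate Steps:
b(V) = -4
b(-15) + 3110 = -4 + 3110 = 3106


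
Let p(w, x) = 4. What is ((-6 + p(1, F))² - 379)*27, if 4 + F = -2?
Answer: -10125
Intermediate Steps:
F = -6 (F = -4 - 2 = -6)
((-6 + p(1, F))² - 379)*27 = ((-6 + 4)² - 379)*27 = ((-2)² - 379)*27 = (4 - 379)*27 = -375*27 = -10125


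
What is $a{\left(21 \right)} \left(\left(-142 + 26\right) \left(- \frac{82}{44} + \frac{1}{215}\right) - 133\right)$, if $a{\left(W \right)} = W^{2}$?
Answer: $\frac{86193009}{2365} \approx 36445.0$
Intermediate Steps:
$a{\left(21 \right)} \left(\left(-142 + 26\right) \left(- \frac{82}{44} + \frac{1}{215}\right) - 133\right) = 21^{2} \left(\left(-142 + 26\right) \left(- \frac{82}{44} + \frac{1}{215}\right) - 133\right) = 441 \left(- 116 \left(\left(-82\right) \frac{1}{44} + \frac{1}{215}\right) - 133\right) = 441 \left(- 116 \left(- \frac{41}{22} + \frac{1}{215}\right) - 133\right) = 441 \left(\left(-116\right) \left(- \frac{8793}{4730}\right) - 133\right) = 441 \left(\frac{509994}{2365} - 133\right) = 441 \cdot \frac{195449}{2365} = \frac{86193009}{2365}$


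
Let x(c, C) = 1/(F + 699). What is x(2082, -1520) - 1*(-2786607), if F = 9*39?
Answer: 2925937351/1050 ≈ 2.7866e+6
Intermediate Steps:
F = 351
x(c, C) = 1/1050 (x(c, C) = 1/(351 + 699) = 1/1050)
x(2082, -1520) - 1*(-2786607) = 1/1050 - 1*(-2786607) = 1/1050 + 2786607 = 2925937351/1050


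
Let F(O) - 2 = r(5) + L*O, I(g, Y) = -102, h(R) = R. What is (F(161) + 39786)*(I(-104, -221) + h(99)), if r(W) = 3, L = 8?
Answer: -123237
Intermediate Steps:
F(O) = 5 + 8*O (F(O) = 2 + (3 + 8*O) = 5 + 8*O)
(F(161) + 39786)*(I(-104, -221) + h(99)) = ((5 + 8*161) + 39786)*(-102 + 99) = ((5 + 1288) + 39786)*(-3) = (1293 + 39786)*(-3) = 41079*(-3) = -123237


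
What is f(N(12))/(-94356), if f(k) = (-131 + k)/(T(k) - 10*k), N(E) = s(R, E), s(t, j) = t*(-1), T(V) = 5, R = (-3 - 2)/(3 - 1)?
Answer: -257/3774240 ≈ -6.8093e-5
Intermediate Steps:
R = -5/2 ≈ -2.5000
s(t, j) = -t
N(E) = 5/2 (N(E) = -1*(-5/2) = 5/2)
f(k) = (-131 + k)/(5 - 10*k)
f(N(12))/(-94356) = ((131 - 1*5/2)/(5*(-1 + 2*(5/2))))/(-94356) = ((131 - 5/2)/(5*(-1 + 5)))*(-1/94356) = ((⅕)*(257/2)/4)*(-1/94356) = ((⅕)*(¼)*(257/2))*(-1/94356) = (257/40)*(-1/94356) = -257/3774240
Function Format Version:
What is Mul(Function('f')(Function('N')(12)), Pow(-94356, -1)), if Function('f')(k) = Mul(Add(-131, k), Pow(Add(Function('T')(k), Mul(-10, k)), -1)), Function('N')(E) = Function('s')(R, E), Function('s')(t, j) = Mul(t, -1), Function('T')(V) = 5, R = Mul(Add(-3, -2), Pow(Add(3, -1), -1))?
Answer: Rational(-257, 3774240) ≈ -6.8093e-5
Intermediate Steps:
R = Rational(-5, 2) (R = Mul(-5, Pow(2, -1)) = Mul(-5, Rational(1, 2)) = Rational(-5, 2) ≈ -2.5000)
Function('s')(t, j) = Mul(-1, t)
Function('N')(E) = Rational(5, 2) (Function('N')(E) = Mul(-1, Rational(-5, 2)) = Rational(5, 2))
Function('f')(k) = Mul(Pow(Add(5, Mul(-10, k)), -1), Add(-131, k)) (Function('f')(k) = Mul(Add(-131, k), Pow(Add(5, Mul(-10, k)), -1)) = Mul(Pow(Add(5, Mul(-10, k)), -1), Add(-131, k)))
Mul(Function('f')(Function('N')(12)), Pow(-94356, -1)) = Mul(Mul(Rational(1, 5), Pow(Add(-1, Mul(2, Rational(5, 2))), -1), Add(131, Mul(-1, Rational(5, 2)))), Pow(-94356, -1)) = Mul(Mul(Rational(1, 5), Pow(Add(-1, 5), -1), Add(131, Rational(-5, 2))), Rational(-1, 94356)) = Mul(Mul(Rational(1, 5), Pow(4, -1), Rational(257, 2)), Rational(-1, 94356)) = Mul(Mul(Rational(1, 5), Rational(1, 4), Rational(257, 2)), Rational(-1, 94356)) = Mul(Rational(257, 40), Rational(-1, 94356)) = Rational(-257, 3774240)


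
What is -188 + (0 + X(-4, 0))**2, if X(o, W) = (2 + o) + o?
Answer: -152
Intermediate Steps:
X(o, W) = 2 + 2*o
-188 + (0 + X(-4, 0))**2 = -188 + (0 + (2 + 2*(-4)))**2 = -188 + (0 + (2 - 8))**2 = -188 + (0 - 6)**2 = -188 + (-6)**2 = -188 + 36 = -152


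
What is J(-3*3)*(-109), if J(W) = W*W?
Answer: -8829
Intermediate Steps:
J(W) = W²
J(-3*3)*(-109) = (-3*3)²*(-109) = (-9)²*(-109) = 81*(-109) = -8829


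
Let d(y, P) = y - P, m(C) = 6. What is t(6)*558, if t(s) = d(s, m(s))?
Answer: 0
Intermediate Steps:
t(s) = -6 + s (t(s) = s - 1*6 = s - 6 = -6 + s)
t(6)*558 = (-6 + 6)*558 = 0*558 = 0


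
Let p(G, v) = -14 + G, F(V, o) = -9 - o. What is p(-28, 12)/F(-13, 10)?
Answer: 42/19 ≈ 2.2105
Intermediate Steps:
p(-28, 12)/F(-13, 10) = (-14 - 28)/(-9 - 1*10) = -42/(-9 - 10) = -42/(-19) = -42*(-1/19) = 42/19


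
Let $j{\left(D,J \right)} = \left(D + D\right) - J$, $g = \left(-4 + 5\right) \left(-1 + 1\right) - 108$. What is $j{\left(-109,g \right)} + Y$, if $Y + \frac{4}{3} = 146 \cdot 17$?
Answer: $\frac{7112}{3} \approx 2370.7$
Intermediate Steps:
$g = -108$ ($g = 1 \cdot 0 - 108 = 0 - 108 = -108$)
$j{\left(D,J \right)} = - J + 2 D$ ($j{\left(D,J \right)} = 2 D - J = - J + 2 D$)
$Y = \frac{7442}{3}$ ($Y = - \frac{4}{3} + 146 \cdot 17 = - \frac{4}{3} + 2482 = \frac{7442}{3} \approx 2480.7$)
$j{\left(-109,g \right)} + Y = \left(\left(-1\right) \left(-108\right) + 2 \left(-109\right)\right) + \frac{7442}{3} = \left(108 - 218\right) + \frac{7442}{3} = -110 + \frac{7442}{3} = \frac{7112}{3}$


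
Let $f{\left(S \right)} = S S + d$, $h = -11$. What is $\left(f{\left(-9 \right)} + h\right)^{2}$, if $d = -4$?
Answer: $4356$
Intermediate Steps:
$f{\left(S \right)} = -4 + S^{2}$ ($f{\left(S \right)} = S S - 4 = S^{2} - 4 = -4 + S^{2}$)
$\left(f{\left(-9 \right)} + h\right)^{2} = \left(\left(-4 + \left(-9\right)^{2}\right) - 11\right)^{2} = \left(\left(-4 + 81\right) - 11\right)^{2} = \left(77 - 11\right)^{2} = 66^{2} = 4356$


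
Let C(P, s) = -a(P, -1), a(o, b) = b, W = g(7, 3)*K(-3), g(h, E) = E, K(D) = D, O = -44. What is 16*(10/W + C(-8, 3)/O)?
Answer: -1796/99 ≈ -18.141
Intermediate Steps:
W = -9 (W = 3*(-3) = -9)
C(P, s) = 1 (C(P, s) = -1*(-1) = 1)
16*(10/W + C(-8, 3)/O) = 16*(10/(-9) + 1/(-44)) = 16*(10*(-⅑) + 1*(-1/44)) = 16*(-10/9 - 1/44) = 16*(-449/396) = -1796/99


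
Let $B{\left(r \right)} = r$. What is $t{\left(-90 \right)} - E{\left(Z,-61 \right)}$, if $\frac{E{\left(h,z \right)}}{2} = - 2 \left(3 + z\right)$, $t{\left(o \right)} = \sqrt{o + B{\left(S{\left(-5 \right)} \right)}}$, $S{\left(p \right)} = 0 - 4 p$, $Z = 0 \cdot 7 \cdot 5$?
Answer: $-232 + i \sqrt{70} \approx -232.0 + 8.3666 i$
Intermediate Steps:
$Z = 0$ ($Z = 0 \cdot 5 = 0$)
$S{\left(p \right)} = - 4 p$
$t{\left(o \right)} = \sqrt{20 + o}$ ($t{\left(o \right)} = \sqrt{o - -20} = \sqrt{o + 20} = \sqrt{20 + o}$)
$E{\left(h,z \right)} = -12 - 4 z$ ($E{\left(h,z \right)} = 2 \left(- 2 \left(3 + z\right)\right) = 2 \left(-6 - 2 z\right) = -12 - 4 z$)
$t{\left(-90 \right)} - E{\left(Z,-61 \right)} = \sqrt{20 - 90} - \left(-12 - -244\right) = \sqrt{-70} - \left(-12 + 244\right) = i \sqrt{70} - 232 = -232 + i \sqrt{70}$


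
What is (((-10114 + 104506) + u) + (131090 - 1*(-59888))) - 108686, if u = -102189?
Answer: 74495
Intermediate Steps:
(((-10114 + 104506) + u) + (131090 - 1*(-59888))) - 108686 = (((-10114 + 104506) - 102189) + (131090 - 1*(-59888))) - 108686 = ((94392 - 102189) + (131090 + 59888)) - 108686 = (-7797 + 190978) - 108686 = 183181 - 108686 = 74495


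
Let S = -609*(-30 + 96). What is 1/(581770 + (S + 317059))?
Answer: 1/858635 ≈ 1.1646e-6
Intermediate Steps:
S = -40194 (S = -609*66 = -40194)
1/(581770 + (S + 317059)) = 1/(581770 + (-40194 + 317059)) = 1/(581770 + 276865) = 1/858635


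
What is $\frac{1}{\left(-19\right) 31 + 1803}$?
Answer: $\frac{1}{1214} \approx 0.00082372$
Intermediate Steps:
$\frac{1}{\left(-19\right) 31 + 1803} = \frac{1}{-589 + 1803} = \frac{1}{1214}$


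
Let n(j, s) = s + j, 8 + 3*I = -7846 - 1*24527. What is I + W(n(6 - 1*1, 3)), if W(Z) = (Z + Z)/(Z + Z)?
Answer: -32378/3 ≈ -10793.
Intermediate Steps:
I = -32381/3 (I = -8/3 + (-7846 - 1*24527)/3 = -8/3 + (-7846 - 24527)/3 = -8/3 + (1/3)*(-32373) = -8/3 - 10791 = -32381/3 ≈ -10794.)
n(j, s) = j + s
W(Z) = 1 (W(Z) = (2*Z)/((2*Z)) = (2*Z)*(1/(2*Z)) = 1)
I + W(n(6 - 1*1, 3)) = -32381/3 + 1 = -32378/3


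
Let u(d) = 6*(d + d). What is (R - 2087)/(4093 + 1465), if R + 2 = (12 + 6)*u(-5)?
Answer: -3169/5558 ≈ -0.57017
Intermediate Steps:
u(d) = 12*d (u(d) = 6*(2*d) = 12*d)
R = -1082 (R = -2 + (12 + 6)*(12*(-5)) = -2 + 18*(-60) = -2 - 1080 = -1082)
(R - 2087)/(4093 + 1465) = (-1082 - 2087)/(4093 + 1465) = -3169/5558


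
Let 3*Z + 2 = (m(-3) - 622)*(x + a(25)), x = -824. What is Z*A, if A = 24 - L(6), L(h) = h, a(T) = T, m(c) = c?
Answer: 2996238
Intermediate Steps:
A = 18 (A = 24 - 1*6 = 24 - 6 = 18)
Z = 499373/3 (Z = -⅔ + ((-3 - 622)*(-824 + 25))/3 = -⅔ + (-625*(-799))/3 = -⅔ + (⅓)*499375 = -⅔ + 499375/3 = 499373/3 ≈ 1.6646e+5)
Z*A = (499373/3)*18 = 2996238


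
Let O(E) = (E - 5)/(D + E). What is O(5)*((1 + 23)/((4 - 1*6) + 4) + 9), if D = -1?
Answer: 0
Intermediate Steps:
O(E) = (-5 + E)/(-1 + E) (O(E) = (E - 5)/(-1 + E) = (-5 + E)/(-1 + E))
O(5)*((1 + 23)/((4 - 1*6) + 4) + 9) = ((-5 + 5)/(-1 + 5))*((1 + 23)/((4 - 1*6) + 4) + 9) = (0/4)*(24/((4 - 6) + 4) + 9) = ((¼)*0)*(24/(-2 + 4) + 9) = 0*(24/2 + 9) = 0*(24*(½) + 9) = 0*(12 + 9) = 0*21 = 0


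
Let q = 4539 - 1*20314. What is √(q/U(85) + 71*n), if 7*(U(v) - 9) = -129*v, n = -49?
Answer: I*√412287834966/10902 ≈ 58.897*I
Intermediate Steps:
q = -15775 (q = 4539 - 20314 = -15775)
U(v) = 9 - 129*v/7 (U(v) = 9 + (-129*v)/7 = 9 - 129*v/7)
√(q/U(85) + 71*n) = √(-15775/(9 - 129/7*85) + 71*(-49)) = √(-15775/(9 - 10965/7) - 3479) = √(-15775/(-10902/7) - 3479) = √(-15775*(-7/10902) - 3479) = √(110425/10902 - 3479) = √(-37817633/10902) = I*√412287834966/10902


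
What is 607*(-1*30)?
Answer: -18210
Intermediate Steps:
607*(-1*30) = 607*(-30) = -18210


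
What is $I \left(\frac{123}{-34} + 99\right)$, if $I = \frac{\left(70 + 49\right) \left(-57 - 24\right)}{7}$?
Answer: $- \frac{262683}{2} \approx -1.3134 \cdot 10^{5}$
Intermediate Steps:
$I = -1377$ ($I = 119 \left(-57 - 24\right) \frac{1}{7} = 119 \left(-81\right) \frac{1}{7} = \left(-9639\right) \frac{1}{7} = -1377$)
$I \left(\frac{123}{-34} + 99\right) = - 1377 \left(\frac{123}{-34} + 99\right) = - 1377 \left(123 \left(- \frac{1}{34}\right) + 99\right) = - 1377 \left(- \frac{123}{34} + 99\right) = \left(-1377\right) \frac{3243}{34} = - \frac{262683}{2}$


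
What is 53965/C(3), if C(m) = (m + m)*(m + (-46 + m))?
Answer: -10793/48 ≈ -224.85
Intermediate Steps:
C(m) = 2*m*(-46 + 2*m) (C(m) = (2*m)*(-46 + 2*m) = 2*m*(-46 + 2*m))
53965/C(3) = 53965/((4*3*(-23 + 3))) = 53965/((4*3*(-20))) = 53965/(-240) = 53965*(-1/240) = -10793/48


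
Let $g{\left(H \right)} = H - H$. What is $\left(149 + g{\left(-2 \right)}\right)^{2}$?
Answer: $22201$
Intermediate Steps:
$g{\left(H \right)} = 0$
$\left(149 + g{\left(-2 \right)}\right)^{2} = \left(149 + 0\right)^{2} = 149^{2} = 22201$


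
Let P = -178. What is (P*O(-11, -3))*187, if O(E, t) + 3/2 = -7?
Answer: 282931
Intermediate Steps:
O(E, t) = -17/2 (O(E, t) = -3/2 - 7 = -17/2)
(P*O(-11, -3))*187 = -178*(-17/2)*187 = 1513*187 = 282931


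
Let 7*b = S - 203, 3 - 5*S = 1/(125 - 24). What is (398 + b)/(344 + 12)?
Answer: 1304717/1258460 ≈ 1.0368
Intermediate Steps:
S = 302/505 (S = ⅗ - 1/(5*(125 - 24)) = ⅗ - ⅕/101 = ⅗ - ⅕*1/101 = ⅗ - 1/505 = 302/505 ≈ 0.59802)
b = -102213/3535 (b = (302/505 - 203)/7 = (⅐)*(-102213/505) = -102213/3535 ≈ -28.915)
(398 + b)/(344 + 12) = (398 - 102213/3535)/(344 + 12) = (1304717/3535)/356 = (1304717/3535)*(1/356) = 1304717/1258460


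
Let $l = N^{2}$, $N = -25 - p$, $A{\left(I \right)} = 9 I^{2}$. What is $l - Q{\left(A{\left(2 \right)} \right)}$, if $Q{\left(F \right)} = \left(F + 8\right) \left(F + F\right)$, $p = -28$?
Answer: $-3159$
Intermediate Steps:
$N = 3$ ($N = -25 - -28 = -25 + 28 = 3$)
$Q{\left(F \right)} = 2 F \left(8 + F\right)$ ($Q{\left(F \right)} = \left(8 + F\right) 2 F = 2 F \left(8 + F\right)$)
$l = 9$ ($l = 3^{2} = 9$)
$l - Q{\left(A{\left(2 \right)} \right)} = 9 - 2 \cdot 9 \cdot 2^{2} \left(8 + 9 \cdot 2^{2}\right) = 9 - 2 \cdot 9 \cdot 4 \left(8 + 9 \cdot 4\right) = 9 - 2 \cdot 36 \left(8 + 36\right) = 9 - 2 \cdot 36 \cdot 44 = 9 - 3168 = -3159$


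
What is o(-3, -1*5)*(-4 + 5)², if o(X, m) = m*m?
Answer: 25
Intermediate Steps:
o(X, m) = m²
o(-3, -1*5)*(-4 + 5)² = (-1*5)²*(-4 + 5)² = (-5)²*1² = 25*1 = 25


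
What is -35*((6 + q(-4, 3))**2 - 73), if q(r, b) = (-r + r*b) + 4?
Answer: 2415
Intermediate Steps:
q(r, b) = 4 - r + b*r (q(r, b) = (-r + b*r) + 4 = 4 - r + b*r)
-35*((6 + q(-4, 3))**2 - 73) = -35*((6 + (4 - 1*(-4) + 3*(-4)))**2 - 73) = -35*((6 + (4 + 4 - 12))**2 - 73) = -35*((6 - 4)**2 - 73) = -35*(2**2 - 73) = -35*(4 - 73) = -35*(-69) = 2415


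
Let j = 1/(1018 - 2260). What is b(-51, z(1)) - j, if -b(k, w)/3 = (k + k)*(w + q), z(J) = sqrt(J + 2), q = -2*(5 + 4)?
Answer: -6840935/1242 + 306*sqrt(3) ≈ -4978.0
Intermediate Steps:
q = -18 (q = -2*9 = -18)
z(J) = sqrt(2 + J)
b(k, w) = -6*k*(-18 + w) (b(k, w) = -3*(k + k)*(w - 18) = -3*2*k*(-18 + w) = -6*k*(-18 + w))
j = -1/1242 (j = 1/(-1242) = -1/1242 ≈ -0.00080515)
b(-51, z(1)) - j = 6*(-51)*(18 - sqrt(2 + 1)) - 1*(-1/1242) = 6*(-51)*(18 - sqrt(3)) + 1/1242 = (-5508 + 306*sqrt(3)) + 1/1242 = -6840935/1242 + 306*sqrt(3)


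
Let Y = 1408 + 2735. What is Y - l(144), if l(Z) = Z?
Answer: 3999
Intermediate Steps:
Y = 4143
Y - l(144) = 4143 - 1*144 = 4143 - 144 = 3999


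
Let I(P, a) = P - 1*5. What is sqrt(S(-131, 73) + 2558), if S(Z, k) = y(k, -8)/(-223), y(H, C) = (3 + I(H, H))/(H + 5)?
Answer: sqrt(773924826714)/17394 ≈ 50.577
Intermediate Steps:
I(P, a) = -5 + P (I(P, a) = P - 5 = -5 + P)
y(H, C) = (-2 + H)/(5 + H) (y(H, C) = (3 + (-5 + H))/(H + 5) = (-2 + H)/(5 + H))
S(Z, k) = -(-2 + k)/(223*(5 + k)) (S(Z, k) = ((-2 + k)/(5 + k))/(-223) = ((-2 + k)/(5 + k))*(-1/223) = -(-2 + k)/(223*(5 + k)))
sqrt(S(-131, 73) + 2558) = sqrt((2 - 1*73)/(223*(5 + 73)) + 2558) = sqrt((1/223)*(2 - 73)/78 + 2558) = sqrt((1/223)*(1/78)*(-71) + 2558) = sqrt(-71/17394 + 2558) = sqrt(44493781/17394) = sqrt(773924826714)/17394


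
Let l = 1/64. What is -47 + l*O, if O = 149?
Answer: -2859/64 ≈ -44.672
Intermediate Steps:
l = 1/64 ≈ 0.015625
-47 + l*O = -47 + (1/64)*149 = -47 + 149/64 = -2859/64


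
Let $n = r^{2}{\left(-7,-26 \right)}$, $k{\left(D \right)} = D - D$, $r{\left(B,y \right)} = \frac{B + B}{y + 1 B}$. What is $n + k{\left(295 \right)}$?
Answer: $\frac{196}{1089} \approx 0.17998$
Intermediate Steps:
$r{\left(B,y \right)} = \frac{2 B}{B + y}$ ($r{\left(B,y \right)} = \frac{2 B}{y + B} = \frac{2 B}{B + y}$)
$k{\left(D \right)} = 0$
$n = \frac{196}{1089}$ ($n = \left(2 \left(-7\right) \frac{1}{-7 - 26}\right)^{2} = \left(2 \left(-7\right) \frac{1}{-33}\right)^{2} = \left(2 \left(-7\right) \left(- \frac{1}{33}\right)\right)^{2} = \left(\frac{14}{33}\right)^{2} = \frac{196}{1089} \approx 0.17998$)
$n + k{\left(295 \right)} = \frac{196}{1089} + 0 = \frac{196}{1089}$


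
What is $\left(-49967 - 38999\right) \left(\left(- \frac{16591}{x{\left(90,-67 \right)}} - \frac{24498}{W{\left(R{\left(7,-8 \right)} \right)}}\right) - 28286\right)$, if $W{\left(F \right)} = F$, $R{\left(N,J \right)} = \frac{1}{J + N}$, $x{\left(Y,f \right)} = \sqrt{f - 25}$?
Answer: $337003208 - \frac{738017453 i \sqrt{23}}{23} \approx 3.37 \cdot 10^{8} - 1.5389 \cdot 10^{8} i$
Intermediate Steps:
$x{\left(Y,f \right)} = \sqrt{-25 + f}$
$\left(-49967 - 38999\right) \left(\left(- \frac{16591}{x{\left(90,-67 \right)}} - \frac{24498}{W{\left(R{\left(7,-8 \right)} \right)}}\right) - 28286\right) = \left(-49967 - 38999\right) \left(\left(- \frac{16591}{\sqrt{-25 - 67}} - \frac{24498}{\frac{1}{-8 + 7}}\right) - 28286\right) = - 88966 \left(\left(- \frac{16591}{\sqrt{-92}} - \frac{24498}{\frac{1}{-1}}\right) - 28286\right) = - 88966 \left(\left(- \frac{16591}{2 i \sqrt{23}} - \frac{24498}{-1}\right) - 28286\right) = - 88966 \left(\left(- 16591 \left(- \frac{i \sqrt{23}}{46}\right) - -24498\right) - 28286\right) = - 88966 \left(\left(\frac{16591 i \sqrt{23}}{46} + 24498\right) - 28286\right) = - 88966 \left(\left(24498 + \frac{16591 i \sqrt{23}}{46}\right) - 28286\right) = - 88966 \left(-3788 + \frac{16591 i \sqrt{23}}{46}\right) = 337003208 - \frac{738017453 i \sqrt{23}}{23}$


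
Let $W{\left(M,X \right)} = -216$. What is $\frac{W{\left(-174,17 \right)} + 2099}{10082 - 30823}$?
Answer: $- \frac{269}{2963} \approx -0.090786$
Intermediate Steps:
$\frac{W{\left(-174,17 \right)} + 2099}{10082 - 30823} = \frac{-216 + 2099}{10082 - 30823} = \frac{1883}{-20741} = 1883 \left(- \frac{1}{20741}\right) = - \frac{269}{2963}$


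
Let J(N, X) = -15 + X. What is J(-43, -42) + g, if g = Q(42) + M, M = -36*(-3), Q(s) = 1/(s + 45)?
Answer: 4438/87 ≈ 51.011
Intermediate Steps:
Q(s) = 1/(45 + s)
M = 108
g = 9397/87 (g = 1/(45 + 42) + 108 = 1/87 + 108 = 9397/87 ≈ 108.01)
J(-43, -42) + g = (-15 - 42) + 9397/87 = -57 + 9397/87 = 4438/87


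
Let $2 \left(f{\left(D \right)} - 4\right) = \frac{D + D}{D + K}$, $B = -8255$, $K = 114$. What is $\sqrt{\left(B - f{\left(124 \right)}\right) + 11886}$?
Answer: $\frac{\sqrt{51354569}}{119} \approx 60.22$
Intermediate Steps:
$f{\left(D \right)} = 4 + \frac{D}{114 + D}$ ($f{\left(D \right)} = 4 + \frac{\left(D + D\right) \frac{1}{D + 114}}{2} = 4 + \frac{2 D \frac{1}{114 + D}}{2} = 4 + \frac{D}{114 + D}$)
$\sqrt{\left(B - f{\left(124 \right)}\right) + 11886} = \sqrt{\left(-8255 - \frac{456 + 5 \cdot 124}{114 + 124}\right) + 11886} = \sqrt{\left(-8255 - \frac{456 + 620}{238}\right) + 11886} = \sqrt{\left(-8255 - \frac{1}{238} \cdot 1076\right) + 11886} = \sqrt{\left(-8255 - \frac{538}{119}\right) + 11886} = \sqrt{- \frac{982883}{119} + 11886} = \sqrt{\frac{431551}{119}} = \frac{\sqrt{51354569}}{119}$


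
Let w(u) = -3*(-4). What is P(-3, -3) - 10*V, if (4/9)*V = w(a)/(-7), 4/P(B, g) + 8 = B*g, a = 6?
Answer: 298/7 ≈ 42.571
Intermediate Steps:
w(u) = 12
P(B, g) = 4/(-8 + B*g)
V = -27/7 (V = 9*(12/(-7))/4 = 9*(12*(-⅐))/4 = (9/4)*(-12/7) = -27/7 ≈ -3.8571)
P(-3, -3) - 10*V = 4/(-8 - 3*(-3)) - 10*(-27/7) = 4/(-8 + 9) + 270/7 = 4/1 + 270/7 = 4*1 + 270/7 = 4 + 270/7 = 298/7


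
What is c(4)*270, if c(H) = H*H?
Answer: 4320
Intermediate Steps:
c(H) = H²
c(4)*270 = 4²*270 = 16*270 = 4320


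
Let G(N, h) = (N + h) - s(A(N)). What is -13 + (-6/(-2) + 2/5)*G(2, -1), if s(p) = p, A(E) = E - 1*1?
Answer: -13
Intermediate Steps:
A(E) = -1 + E (A(E) = E - 1 = -1 + E)
G(N, h) = 1 + h (G(N, h) = (N + h) - (-1 + N) = (N + h) + (1 - N) = 1 + h)
-13 + (-6/(-2) + 2/5)*G(2, -1) = -13 + (-6/(-2) + 2/5)*(1 - 1) = -13 + (-6*(-½) + 2*(⅕))*0 = -13 + (3 + ⅖)*0 = -13 + (17/5)*0 = -13 + 0 = -13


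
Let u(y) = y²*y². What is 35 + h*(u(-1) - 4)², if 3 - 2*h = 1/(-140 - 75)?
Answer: 10432/215 ≈ 48.521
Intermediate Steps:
u(y) = y⁴
h = 323/215 (h = 3/2 - 1/(2*(-140 - 75)) = 3/2 - ½/(-215) = 3/2 - ½*(-1/215) = 3/2 + 1/430 = 323/215 ≈ 1.5023)
35 + h*(u(-1) - 4)² = 35 + 323*((-1)⁴ - 4)²/215 = 35 + 323*(1 - 4)²/215 = 35 + (323/215)*(-3)² = 35 + (323/215)*9 = 35 + 2907/215 = 10432/215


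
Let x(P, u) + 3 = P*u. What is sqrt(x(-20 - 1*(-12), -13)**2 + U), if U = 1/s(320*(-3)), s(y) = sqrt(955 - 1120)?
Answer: sqrt(277722225 - 165*I*sqrt(165))/165 ≈ 101.0 - 0.0003854*I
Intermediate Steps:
x(P, u) = -3 + P*u
s(y) = I*sqrt(165) (s(y) = sqrt(-165) = I*sqrt(165))
U = -I*sqrt(165)/165 (U = 1/(I*sqrt(165)) = -I*sqrt(165)/165 ≈ -0.07785*I)
sqrt(x(-20 - 1*(-12), -13)**2 + U) = sqrt((-3 + (-20 - 1*(-12))*(-13))**2 - I*sqrt(165)/165) = sqrt((-3 + (-20 + 12)*(-13))**2 - I*sqrt(165)/165) = sqrt((-3 - 8*(-13))**2 - I*sqrt(165)/165) = sqrt((-3 + 104)**2 - I*sqrt(165)/165) = sqrt(101**2 - I*sqrt(165)/165) = sqrt(10201 - I*sqrt(165)/165)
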